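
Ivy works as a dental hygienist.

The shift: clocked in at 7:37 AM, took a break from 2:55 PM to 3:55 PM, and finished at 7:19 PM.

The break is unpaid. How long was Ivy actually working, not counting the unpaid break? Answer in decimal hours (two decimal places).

10.70 hours

The shift: 7:37 AM–7:19 PM = 11 h 42 min; less 60 min break → 10 h 42 min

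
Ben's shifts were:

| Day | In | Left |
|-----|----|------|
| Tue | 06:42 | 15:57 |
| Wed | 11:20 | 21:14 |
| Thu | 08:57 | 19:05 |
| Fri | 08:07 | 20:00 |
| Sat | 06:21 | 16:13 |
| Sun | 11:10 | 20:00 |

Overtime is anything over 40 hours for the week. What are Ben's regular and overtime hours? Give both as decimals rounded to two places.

Tue: 06:42–15:57 = 9 h 15 min
Wed: 11:20–21:14 = 9 h 54 min
Thu: 08:57–19:05 = 10 h 8 min
Fri: 08:07–20:00 = 11 h 53 min
Sat: 06:21–16:13 = 9 h 52 min
Sun: 11:10–20:00 = 8 h 50 min
Total worked: 59 h 52 min = 59.87 h.
Threshold 40 h → overtime 19 h 52 min, regular 40 h 0 min.

Regular 40.00 hours, overtime 19.87 hours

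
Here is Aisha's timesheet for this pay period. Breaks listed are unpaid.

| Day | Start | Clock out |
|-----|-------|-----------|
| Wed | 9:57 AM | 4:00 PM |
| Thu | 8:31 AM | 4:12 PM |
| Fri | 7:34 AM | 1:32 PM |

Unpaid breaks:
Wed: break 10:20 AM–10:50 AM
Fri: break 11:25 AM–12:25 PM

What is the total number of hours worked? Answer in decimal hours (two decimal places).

Wed: 9:57 AM–4:00 PM = 6 h 3 min; less 30 min break → 5 h 33 min
Thu: 8:31 AM–4:12 PM = 7 h 41 min
Fri: 7:34 AM–1:32 PM = 5 h 58 min; less 60 min break → 4 h 58 min
Total: 5 h 33 min + 7 h 41 min + 4 h 58 min = 18 h 12 min.

18.20 hours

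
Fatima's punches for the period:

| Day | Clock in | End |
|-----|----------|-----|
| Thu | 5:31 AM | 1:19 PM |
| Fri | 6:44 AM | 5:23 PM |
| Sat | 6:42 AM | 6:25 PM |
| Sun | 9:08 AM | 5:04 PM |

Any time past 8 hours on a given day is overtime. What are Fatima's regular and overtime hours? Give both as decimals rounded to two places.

Regular 31.73 hours, overtime 6.37 hours

Thu: 5:31 AM–1:19 PM = 7 h 48 min
Fri: 6:44 AM–5:23 PM = 10 h 39 min
Sat: 6:42 AM–6:25 PM = 11 h 43 min
Sun: 9:08 AM–5:04 PM = 7 h 56 min
Thu reg 7 h 48 min / OT 0 h 0 min; Fri reg 8 h 0 min / OT 2 h 39 min; Sat reg 8 h 0 min / OT 3 h 43 min; Sun reg 7 h 56 min / OT 0 h 0 min.
Totals: regular 31 h 44 min, overtime 6 h 22 min.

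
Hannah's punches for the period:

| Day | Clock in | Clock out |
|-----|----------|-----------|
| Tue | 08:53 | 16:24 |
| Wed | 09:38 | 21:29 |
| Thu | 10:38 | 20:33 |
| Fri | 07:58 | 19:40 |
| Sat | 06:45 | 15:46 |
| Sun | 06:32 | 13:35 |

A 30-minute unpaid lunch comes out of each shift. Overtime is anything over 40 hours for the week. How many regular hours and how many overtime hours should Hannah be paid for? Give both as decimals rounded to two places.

Tue: 08:53–16:24 = 7 h 31 min; less 30 min break → 7 h 1 min
Wed: 09:38–21:29 = 11 h 51 min; less 30 min break → 11 h 21 min
Thu: 10:38–20:33 = 9 h 55 min; less 30 min break → 9 h 25 min
Fri: 07:58–19:40 = 11 h 42 min; less 30 min break → 11 h 12 min
Sat: 06:45–15:46 = 9 h 1 min; less 30 min break → 8 h 31 min
Sun: 06:32–13:35 = 7 h 3 min; less 30 min break → 6 h 33 min
Total worked: 54 h 3 min = 54.05 h.
Threshold 40 h → overtime 14 h 3 min, regular 40 h 0 min.

Regular 40.00 hours, overtime 14.05 hours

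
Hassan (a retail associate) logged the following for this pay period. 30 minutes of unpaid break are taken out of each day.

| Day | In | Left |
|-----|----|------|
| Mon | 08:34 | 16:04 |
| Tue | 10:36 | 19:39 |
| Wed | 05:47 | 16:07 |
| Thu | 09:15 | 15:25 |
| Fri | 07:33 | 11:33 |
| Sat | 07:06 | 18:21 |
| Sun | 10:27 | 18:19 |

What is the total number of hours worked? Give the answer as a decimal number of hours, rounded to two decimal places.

Mon: 08:34–16:04 = 7 h 30 min; less 30 min break → 7 h 0 min
Tue: 10:36–19:39 = 9 h 3 min; less 30 min break → 8 h 33 min
Wed: 05:47–16:07 = 10 h 20 min; less 30 min break → 9 h 50 min
Thu: 09:15–15:25 = 6 h 10 min; less 30 min break → 5 h 40 min
Fri: 07:33–11:33 = 4 h 0 min; less 30 min break → 3 h 30 min
Sat: 07:06–18:21 = 11 h 15 min; less 30 min break → 10 h 45 min
Sun: 10:27–18:19 = 7 h 52 min; less 30 min break → 7 h 22 min
Total: 7 h 0 min + 8 h 33 min + 9 h 50 min + 5 h 40 min + 3 h 30 min + 10 h 45 min + 7 h 22 min = 52 h 40 min.

52.67 hours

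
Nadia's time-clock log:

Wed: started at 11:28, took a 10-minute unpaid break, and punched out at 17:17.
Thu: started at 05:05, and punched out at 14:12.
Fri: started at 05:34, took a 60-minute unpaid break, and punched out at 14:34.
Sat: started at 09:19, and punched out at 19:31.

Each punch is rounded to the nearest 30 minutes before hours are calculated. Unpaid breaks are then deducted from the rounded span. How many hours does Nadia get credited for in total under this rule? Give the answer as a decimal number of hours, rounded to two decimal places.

Wed: in 11:28→11:30, out 17:17→17:30; 6 h 0 min − 10 min = 5 h 50 min
Thu: in 05:05→05:00, out 14:12→14:00; 9 h 0 min
Fri: in 05:34→05:30, out 14:34→14:30; 9 h 0 min − 60 min = 8 h 0 min
Sat: in 09:19→09:30, out 19:31→19:30; 10 h 0 min
Total credited: 32 h 50 min.

32.83 hours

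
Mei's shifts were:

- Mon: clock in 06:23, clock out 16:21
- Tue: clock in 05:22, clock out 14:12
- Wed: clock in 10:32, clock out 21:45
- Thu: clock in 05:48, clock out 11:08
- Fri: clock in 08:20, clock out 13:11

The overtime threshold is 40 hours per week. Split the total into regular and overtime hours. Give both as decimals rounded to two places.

Regular 40.00 hours, overtime 0.20 hours

Mon: 06:23–16:21 = 9 h 58 min
Tue: 05:22–14:12 = 8 h 50 min
Wed: 10:32–21:45 = 11 h 13 min
Thu: 05:48–11:08 = 5 h 20 min
Fri: 08:20–13:11 = 4 h 51 min
Total worked: 40 h 12 min = 40.20 h.
Threshold 40 h → overtime 0 h 12 min, regular 40 h 0 min.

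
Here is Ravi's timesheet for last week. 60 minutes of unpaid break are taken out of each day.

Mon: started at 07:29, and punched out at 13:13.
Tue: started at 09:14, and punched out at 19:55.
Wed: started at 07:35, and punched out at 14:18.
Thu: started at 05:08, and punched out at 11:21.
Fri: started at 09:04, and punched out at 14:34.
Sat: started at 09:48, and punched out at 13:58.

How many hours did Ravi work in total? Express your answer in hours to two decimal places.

33.02 hours

Mon: 07:29–13:13 = 5 h 44 min; less 60 min break → 4 h 44 min
Tue: 09:14–19:55 = 10 h 41 min; less 60 min break → 9 h 41 min
Wed: 07:35–14:18 = 6 h 43 min; less 60 min break → 5 h 43 min
Thu: 05:08–11:21 = 6 h 13 min; less 60 min break → 5 h 13 min
Fri: 09:04–14:34 = 5 h 30 min; less 60 min break → 4 h 30 min
Sat: 09:48–13:58 = 4 h 10 min; less 60 min break → 3 h 10 min
Total: 4 h 44 min + 9 h 41 min + 5 h 43 min + 5 h 13 min + 4 h 30 min + 3 h 10 min = 33 h 1 min.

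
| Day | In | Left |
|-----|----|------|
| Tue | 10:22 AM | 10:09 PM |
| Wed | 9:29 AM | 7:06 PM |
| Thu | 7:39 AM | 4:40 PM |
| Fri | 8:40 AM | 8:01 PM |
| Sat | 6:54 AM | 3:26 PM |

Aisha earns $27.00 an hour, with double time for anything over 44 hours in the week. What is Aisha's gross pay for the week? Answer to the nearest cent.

Tue: 10:22 AM–10:09 PM = 11 h 47 min
Wed: 9:29 AM–7:06 PM = 9 h 37 min
Thu: 7:39 AM–4:40 PM = 9 h 1 min
Fri: 8:40 AM–8:01 PM = 11 h 21 min
Sat: 6:54 AM–3:26 PM = 8 h 32 min
Total worked: 50 h 18 min = 3018 min.
Regular 44 h 0 min = 2640 min at $27.00/h; overtime 6 h 18 min = 378 min at $54.00/h.
Pay = (2640 × $27.00 + 378 × $54.00) ÷ 60 = $1528.20.

$1528.20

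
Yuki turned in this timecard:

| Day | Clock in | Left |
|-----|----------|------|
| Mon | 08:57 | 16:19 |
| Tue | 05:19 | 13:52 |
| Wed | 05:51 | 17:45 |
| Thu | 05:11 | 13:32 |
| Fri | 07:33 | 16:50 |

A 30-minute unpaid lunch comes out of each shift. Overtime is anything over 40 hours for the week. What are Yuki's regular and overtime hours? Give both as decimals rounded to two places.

Regular 40.00 hours, overtime 2.95 hours

Mon: 08:57–16:19 = 7 h 22 min; less 30 min break → 6 h 52 min
Tue: 05:19–13:52 = 8 h 33 min; less 30 min break → 8 h 3 min
Wed: 05:51–17:45 = 11 h 54 min; less 30 min break → 11 h 24 min
Thu: 05:11–13:32 = 8 h 21 min; less 30 min break → 7 h 51 min
Fri: 07:33–16:50 = 9 h 17 min; less 30 min break → 8 h 47 min
Total worked: 42 h 57 min = 42.95 h.
Threshold 40 h → overtime 2 h 57 min, regular 40 h 0 min.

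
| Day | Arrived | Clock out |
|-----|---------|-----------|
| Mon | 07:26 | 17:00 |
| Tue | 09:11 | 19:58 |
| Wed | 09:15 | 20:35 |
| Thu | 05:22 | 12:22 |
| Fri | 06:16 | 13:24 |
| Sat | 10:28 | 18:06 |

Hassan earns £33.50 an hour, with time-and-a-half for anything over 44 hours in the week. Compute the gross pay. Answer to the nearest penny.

£1948.86

Mon: 07:26–17:00 = 9 h 34 min
Tue: 09:11–19:58 = 10 h 47 min
Wed: 09:15–20:35 = 11 h 20 min
Thu: 05:22–12:22 = 7 h 0 min
Fri: 06:16–13:24 = 7 h 8 min
Sat: 10:28–18:06 = 7 h 38 min
Total worked: 53 h 27 min = 3207 min.
Regular 44 h 0 min = 2640 min at £33.50/h; overtime 9 h 27 min = 567 min at £50.25/h.
Pay = (2640 × £33.50 + 567 × £50.25) ÷ 60 = £1948.86.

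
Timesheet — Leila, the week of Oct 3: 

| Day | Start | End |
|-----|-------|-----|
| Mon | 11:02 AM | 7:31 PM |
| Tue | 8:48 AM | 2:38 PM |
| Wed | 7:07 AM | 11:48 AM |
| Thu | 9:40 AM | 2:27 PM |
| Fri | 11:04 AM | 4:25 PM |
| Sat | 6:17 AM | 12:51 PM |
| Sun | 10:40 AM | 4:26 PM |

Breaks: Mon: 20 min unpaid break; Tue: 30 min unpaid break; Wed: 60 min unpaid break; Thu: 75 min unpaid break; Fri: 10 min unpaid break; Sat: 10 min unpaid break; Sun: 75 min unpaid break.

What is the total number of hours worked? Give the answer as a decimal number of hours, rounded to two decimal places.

36.80 hours

Mon: 11:02 AM–7:31 PM = 8 h 29 min; less 20 min break → 8 h 9 min
Tue: 8:48 AM–2:38 PM = 5 h 50 min; less 30 min break → 5 h 20 min
Wed: 7:07 AM–11:48 AM = 4 h 41 min; less 60 min break → 3 h 41 min
Thu: 9:40 AM–2:27 PM = 4 h 47 min; less 75 min break → 3 h 32 min
Fri: 11:04 AM–4:25 PM = 5 h 21 min; less 10 min break → 5 h 11 min
Sat: 6:17 AM–12:51 PM = 6 h 34 min; less 10 min break → 6 h 24 min
Sun: 10:40 AM–4:26 PM = 5 h 46 min; less 75 min break → 4 h 31 min
Total: 8 h 9 min + 5 h 20 min + 3 h 41 min + 3 h 32 min + 5 h 11 min + 6 h 24 min + 4 h 31 min = 36 h 48 min.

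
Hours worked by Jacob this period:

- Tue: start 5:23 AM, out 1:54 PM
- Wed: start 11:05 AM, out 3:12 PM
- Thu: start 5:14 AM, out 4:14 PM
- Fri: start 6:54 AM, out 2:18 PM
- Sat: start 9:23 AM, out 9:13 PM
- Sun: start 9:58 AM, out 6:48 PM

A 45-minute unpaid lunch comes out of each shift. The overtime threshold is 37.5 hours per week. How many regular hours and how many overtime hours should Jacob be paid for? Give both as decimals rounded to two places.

Tue: 5:23 AM–1:54 PM = 8 h 31 min; less 45 min break → 7 h 46 min
Wed: 11:05 AM–3:12 PM = 4 h 7 min; less 45 min break → 3 h 22 min
Thu: 5:14 AM–4:14 PM = 11 h 0 min; less 45 min break → 10 h 15 min
Fri: 6:54 AM–2:18 PM = 7 h 24 min; less 45 min break → 6 h 39 min
Sat: 9:23 AM–9:13 PM = 11 h 50 min; less 45 min break → 11 h 5 min
Sun: 9:58 AM–6:48 PM = 8 h 50 min; less 45 min break → 8 h 5 min
Total worked: 47 h 12 min = 47.20 h.
Threshold 37.5 h → overtime 9 h 42 min, regular 37 h 30 min.

Regular 37.50 hours, overtime 9.70 hours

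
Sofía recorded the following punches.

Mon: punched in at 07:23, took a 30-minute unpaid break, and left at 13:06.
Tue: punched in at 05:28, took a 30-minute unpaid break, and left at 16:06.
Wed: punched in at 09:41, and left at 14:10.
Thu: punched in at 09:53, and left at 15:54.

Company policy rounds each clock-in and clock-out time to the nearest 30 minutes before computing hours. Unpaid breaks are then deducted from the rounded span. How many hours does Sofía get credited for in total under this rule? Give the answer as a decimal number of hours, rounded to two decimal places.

Mon: in 07:23→07:30, out 13:06→13:00; 5 h 30 min − 30 min = 5 h 0 min
Tue: in 05:28→05:30, out 16:06→16:00; 10 h 30 min − 30 min = 10 h 0 min
Wed: in 09:41→09:30, out 14:10→14:00; 4 h 30 min
Thu: in 09:53→10:00, out 15:54→16:00; 6 h 0 min
Total credited: 25 h 30 min.

25.50 hours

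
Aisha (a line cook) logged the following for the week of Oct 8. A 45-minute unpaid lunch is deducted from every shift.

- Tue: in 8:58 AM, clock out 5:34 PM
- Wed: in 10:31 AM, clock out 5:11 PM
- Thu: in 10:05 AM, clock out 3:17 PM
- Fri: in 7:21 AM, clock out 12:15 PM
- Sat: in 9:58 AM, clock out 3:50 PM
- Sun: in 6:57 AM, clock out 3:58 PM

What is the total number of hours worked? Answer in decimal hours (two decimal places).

35.75 hours

Tue: 8:58 AM–5:34 PM = 8 h 36 min; less 45 min break → 7 h 51 min
Wed: 10:31 AM–5:11 PM = 6 h 40 min; less 45 min break → 5 h 55 min
Thu: 10:05 AM–3:17 PM = 5 h 12 min; less 45 min break → 4 h 27 min
Fri: 7:21 AM–12:15 PM = 4 h 54 min; less 45 min break → 4 h 9 min
Sat: 9:58 AM–3:50 PM = 5 h 52 min; less 45 min break → 5 h 7 min
Sun: 6:57 AM–3:58 PM = 9 h 1 min; less 45 min break → 8 h 16 min
Total: 7 h 51 min + 5 h 55 min + 4 h 27 min + 4 h 9 min + 5 h 7 min + 8 h 16 min = 35 h 45 min.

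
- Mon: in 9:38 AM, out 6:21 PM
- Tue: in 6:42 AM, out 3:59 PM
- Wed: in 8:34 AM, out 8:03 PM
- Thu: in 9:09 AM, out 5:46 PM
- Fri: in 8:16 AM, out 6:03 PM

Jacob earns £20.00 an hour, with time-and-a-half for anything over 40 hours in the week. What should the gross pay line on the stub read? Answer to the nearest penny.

£1036.50

Mon: 9:38 AM–6:21 PM = 8 h 43 min
Tue: 6:42 AM–3:59 PM = 9 h 17 min
Wed: 8:34 AM–8:03 PM = 11 h 29 min
Thu: 9:09 AM–5:46 PM = 8 h 37 min
Fri: 8:16 AM–6:03 PM = 9 h 47 min
Total worked: 47 h 53 min = 2873 min.
Regular 40 h 0 min = 2400 min at £20.00/h; overtime 7 h 53 min = 473 min at £30.00/h.
Pay = (2400 × £20.00 + 473 × £30.00) ÷ 60 = £1036.50.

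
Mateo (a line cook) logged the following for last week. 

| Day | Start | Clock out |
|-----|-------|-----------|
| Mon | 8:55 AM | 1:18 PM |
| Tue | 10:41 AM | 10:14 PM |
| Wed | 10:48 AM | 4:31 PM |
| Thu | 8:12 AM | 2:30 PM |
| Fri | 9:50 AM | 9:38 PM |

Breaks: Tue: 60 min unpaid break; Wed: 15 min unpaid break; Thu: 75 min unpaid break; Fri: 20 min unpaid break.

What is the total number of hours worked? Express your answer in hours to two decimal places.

Mon: 8:55 AM–1:18 PM = 4 h 23 min
Tue: 10:41 AM–10:14 PM = 11 h 33 min; less 60 min break → 10 h 33 min
Wed: 10:48 AM–4:31 PM = 5 h 43 min; less 15 min break → 5 h 28 min
Thu: 8:12 AM–2:30 PM = 6 h 18 min; less 75 min break → 5 h 3 min
Fri: 9:50 AM–9:38 PM = 11 h 48 min; less 20 min break → 11 h 28 min
Total: 4 h 23 min + 10 h 33 min + 5 h 28 min + 5 h 3 min + 11 h 28 min = 36 h 55 min.

36.92 hours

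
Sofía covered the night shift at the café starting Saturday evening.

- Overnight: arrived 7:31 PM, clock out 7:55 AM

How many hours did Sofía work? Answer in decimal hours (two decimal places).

12.40 hours

Overnight: 7:31 PM → midnight = 4 h 29 min; midnight → 7:55 AM = 7 h 55 min; span 12 h 24 min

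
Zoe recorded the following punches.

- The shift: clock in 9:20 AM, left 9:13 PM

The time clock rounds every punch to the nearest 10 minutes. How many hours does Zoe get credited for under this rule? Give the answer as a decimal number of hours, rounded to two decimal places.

11.83 hours

The shift: in 9:20 AM→9:20 AM, out 9:13 PM→9:10 PM; 11 h 50 min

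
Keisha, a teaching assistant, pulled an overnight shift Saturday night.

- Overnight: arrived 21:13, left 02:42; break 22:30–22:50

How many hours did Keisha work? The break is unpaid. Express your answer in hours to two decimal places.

Overnight: 21:13 → midnight = 2 h 47 min; midnight → 02:42 = 2 h 42 min; span 5 h 29 min; less 20 min break → 5 h 9 min

5.15 hours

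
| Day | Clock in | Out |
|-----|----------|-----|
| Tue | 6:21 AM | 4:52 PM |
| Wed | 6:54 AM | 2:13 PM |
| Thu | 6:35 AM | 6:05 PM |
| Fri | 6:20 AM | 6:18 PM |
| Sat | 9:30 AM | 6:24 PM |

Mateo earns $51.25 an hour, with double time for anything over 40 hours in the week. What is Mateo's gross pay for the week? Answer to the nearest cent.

Tue: 6:21 AM–4:52 PM = 10 h 31 min
Wed: 6:54 AM–2:13 PM = 7 h 19 min
Thu: 6:35 AM–6:05 PM = 11 h 30 min
Fri: 6:20 AM–6:18 PM = 11 h 58 min
Sat: 9:30 AM–6:24 PM = 8 h 54 min
Total worked: 50 h 12 min = 3012 min.
Regular 40 h 0 min = 2400 min at $51.25/h; overtime 10 h 12 min = 612 min at $102.50/h.
Pay = (2400 × $51.25 + 612 × $102.50) ÷ 60 = $3095.50.

$3095.50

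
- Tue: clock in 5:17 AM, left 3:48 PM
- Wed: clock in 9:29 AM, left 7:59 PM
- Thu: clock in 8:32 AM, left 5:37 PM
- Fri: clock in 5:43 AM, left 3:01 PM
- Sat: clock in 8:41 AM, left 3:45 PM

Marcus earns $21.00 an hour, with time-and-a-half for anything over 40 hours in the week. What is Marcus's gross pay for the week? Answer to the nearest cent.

$1043.70

Tue: 5:17 AM–3:48 PM = 10 h 31 min
Wed: 9:29 AM–7:59 PM = 10 h 30 min
Thu: 8:32 AM–5:37 PM = 9 h 5 min
Fri: 5:43 AM–3:01 PM = 9 h 18 min
Sat: 8:41 AM–3:45 PM = 7 h 4 min
Total worked: 46 h 28 min = 2788 min.
Regular 40 h 0 min = 2400 min at $21.00/h; overtime 6 h 28 min = 388 min at $31.50/h.
Pay = (2400 × $21.00 + 388 × $31.50) ÷ 60 = $1043.70.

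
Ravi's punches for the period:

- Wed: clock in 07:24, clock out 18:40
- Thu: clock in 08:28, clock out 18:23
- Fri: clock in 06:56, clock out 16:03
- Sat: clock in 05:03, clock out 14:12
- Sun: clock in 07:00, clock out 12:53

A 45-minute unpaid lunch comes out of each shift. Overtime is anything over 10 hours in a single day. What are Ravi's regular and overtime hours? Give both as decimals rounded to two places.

Wed: 07:24–18:40 = 11 h 16 min; less 45 min break → 10 h 31 min
Thu: 08:28–18:23 = 9 h 55 min; less 45 min break → 9 h 10 min
Fri: 06:56–16:03 = 9 h 7 min; less 45 min break → 8 h 22 min
Sat: 05:03–14:12 = 9 h 9 min; less 45 min break → 8 h 24 min
Sun: 07:00–12:53 = 5 h 53 min; less 45 min break → 5 h 8 min
Wed reg 10 h 0 min / OT 0 h 31 min; Thu reg 9 h 10 min / OT 0 h 0 min; Fri reg 8 h 22 min / OT 0 h 0 min; Sat reg 8 h 24 min / OT 0 h 0 min; Sun reg 5 h 8 min / OT 0 h 0 min.
Totals: regular 41 h 4 min, overtime 0 h 31 min.

Regular 41.07 hours, overtime 0.52 hours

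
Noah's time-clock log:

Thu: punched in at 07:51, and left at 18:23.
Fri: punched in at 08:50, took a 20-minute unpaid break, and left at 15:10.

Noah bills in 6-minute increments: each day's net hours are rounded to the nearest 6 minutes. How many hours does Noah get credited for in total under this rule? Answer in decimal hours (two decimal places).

16.50 hours

Thu: 07:51–18:23 = 10 h 32 min → rounds to 10 h 30 min
Fri: 08:50–15:10 = 6 h 20 min − 20 min = 6 h 0 min → rounds to 6 h 0 min
Total credited: 16 h 30 min.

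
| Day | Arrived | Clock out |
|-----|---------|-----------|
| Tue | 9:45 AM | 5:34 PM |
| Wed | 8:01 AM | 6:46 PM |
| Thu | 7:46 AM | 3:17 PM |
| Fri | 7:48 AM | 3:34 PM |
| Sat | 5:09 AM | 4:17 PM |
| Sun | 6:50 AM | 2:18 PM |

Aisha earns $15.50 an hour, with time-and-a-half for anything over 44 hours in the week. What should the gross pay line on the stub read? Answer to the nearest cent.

$878.46

Tue: 9:45 AM–5:34 PM = 7 h 49 min
Wed: 8:01 AM–6:46 PM = 10 h 45 min
Thu: 7:46 AM–3:17 PM = 7 h 31 min
Fri: 7:48 AM–3:34 PM = 7 h 46 min
Sat: 5:09 AM–4:17 PM = 11 h 8 min
Sun: 6:50 AM–2:18 PM = 7 h 28 min
Total worked: 52 h 27 min = 3147 min.
Regular 44 h 0 min = 2640 min at $15.50/h; overtime 8 h 27 min = 507 min at $23.25/h.
Pay = (2640 × $15.50 + 507 × $23.25) ÷ 60 = $878.46.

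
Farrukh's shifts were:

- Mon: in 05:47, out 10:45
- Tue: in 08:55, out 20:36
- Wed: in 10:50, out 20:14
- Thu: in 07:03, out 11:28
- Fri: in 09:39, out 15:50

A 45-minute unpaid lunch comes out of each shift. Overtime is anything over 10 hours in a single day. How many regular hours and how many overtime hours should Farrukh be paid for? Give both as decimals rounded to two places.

Regular 31.97 hours, overtime 0.93 hours

Mon: 05:47–10:45 = 4 h 58 min; less 45 min break → 4 h 13 min
Tue: 08:55–20:36 = 11 h 41 min; less 45 min break → 10 h 56 min
Wed: 10:50–20:14 = 9 h 24 min; less 45 min break → 8 h 39 min
Thu: 07:03–11:28 = 4 h 25 min; less 45 min break → 3 h 40 min
Fri: 09:39–15:50 = 6 h 11 min; less 45 min break → 5 h 26 min
Mon reg 4 h 13 min / OT 0 h 0 min; Tue reg 10 h 0 min / OT 0 h 56 min; Wed reg 8 h 39 min / OT 0 h 0 min; Thu reg 3 h 40 min / OT 0 h 0 min; Fri reg 5 h 26 min / OT 0 h 0 min.
Totals: regular 31 h 58 min, overtime 0 h 56 min.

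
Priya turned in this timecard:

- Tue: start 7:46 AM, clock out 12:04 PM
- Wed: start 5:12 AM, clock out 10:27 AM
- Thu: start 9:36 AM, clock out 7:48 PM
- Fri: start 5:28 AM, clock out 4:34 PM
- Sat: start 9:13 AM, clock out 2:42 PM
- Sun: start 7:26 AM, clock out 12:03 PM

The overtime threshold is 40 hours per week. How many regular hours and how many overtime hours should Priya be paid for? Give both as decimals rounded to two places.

Regular 40.00 hours, overtime 0.95 hours

Tue: 7:46 AM–12:04 PM = 4 h 18 min
Wed: 5:12 AM–10:27 AM = 5 h 15 min
Thu: 9:36 AM–7:48 PM = 10 h 12 min
Fri: 5:28 AM–4:34 PM = 11 h 6 min
Sat: 9:13 AM–2:42 PM = 5 h 29 min
Sun: 7:26 AM–12:03 PM = 4 h 37 min
Total worked: 40 h 57 min = 40.95 h.
Threshold 40 h → overtime 0 h 57 min, regular 40 h 0 min.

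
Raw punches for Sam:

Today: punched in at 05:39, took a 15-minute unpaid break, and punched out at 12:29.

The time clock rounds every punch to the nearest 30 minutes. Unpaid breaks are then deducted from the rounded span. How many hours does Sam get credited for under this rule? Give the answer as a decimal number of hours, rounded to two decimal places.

6.75 hours

Today: in 05:39→05:30, out 12:29→12:30; 7 h 0 min − 15 min = 6 h 45 min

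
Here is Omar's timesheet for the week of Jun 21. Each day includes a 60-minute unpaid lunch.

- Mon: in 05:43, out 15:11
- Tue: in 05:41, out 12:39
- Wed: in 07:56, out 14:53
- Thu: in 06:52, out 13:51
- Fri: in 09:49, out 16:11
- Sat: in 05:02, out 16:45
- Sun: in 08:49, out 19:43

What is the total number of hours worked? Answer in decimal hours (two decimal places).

Mon: 05:43–15:11 = 9 h 28 min; less 60 min break → 8 h 28 min
Tue: 05:41–12:39 = 6 h 58 min; less 60 min break → 5 h 58 min
Wed: 07:56–14:53 = 6 h 57 min; less 60 min break → 5 h 57 min
Thu: 06:52–13:51 = 6 h 59 min; less 60 min break → 5 h 59 min
Fri: 09:49–16:11 = 6 h 22 min; less 60 min break → 5 h 22 min
Sat: 05:02–16:45 = 11 h 43 min; less 60 min break → 10 h 43 min
Sun: 08:49–19:43 = 10 h 54 min; less 60 min break → 9 h 54 min
Total: 8 h 28 min + 5 h 58 min + 5 h 57 min + 5 h 59 min + 5 h 22 min + 10 h 43 min + 9 h 54 min = 52 h 21 min.

52.35 hours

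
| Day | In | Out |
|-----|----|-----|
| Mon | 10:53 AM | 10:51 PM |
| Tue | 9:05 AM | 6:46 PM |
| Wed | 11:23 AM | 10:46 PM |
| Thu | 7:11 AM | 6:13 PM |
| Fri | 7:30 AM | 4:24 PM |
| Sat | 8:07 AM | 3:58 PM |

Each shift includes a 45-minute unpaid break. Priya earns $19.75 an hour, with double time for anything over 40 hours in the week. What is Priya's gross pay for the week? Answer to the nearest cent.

Mon: 10:53 AM–10:51 PM = 11 h 58 min; less 45 min break → 11 h 13 min
Tue: 9:05 AM–6:46 PM = 9 h 41 min; less 45 min break → 8 h 56 min
Wed: 11:23 AM–10:46 PM = 11 h 23 min; less 45 min break → 10 h 38 min
Thu: 7:11 AM–6:13 PM = 11 h 2 min; less 45 min break → 10 h 17 min
Fri: 7:30 AM–4:24 PM = 8 h 54 min; less 45 min break → 8 h 9 min
Sat: 8:07 AM–3:58 PM = 7 h 51 min; less 45 min break → 7 h 6 min
Total worked: 56 h 19 min = 3379 min.
Regular 40 h 0 min = 2400 min at $19.75/h; overtime 16 h 19 min = 979 min at $39.50/h.
Pay = (2400 × $19.75 + 979 × $39.50) ÷ 60 = $1434.51.

$1434.51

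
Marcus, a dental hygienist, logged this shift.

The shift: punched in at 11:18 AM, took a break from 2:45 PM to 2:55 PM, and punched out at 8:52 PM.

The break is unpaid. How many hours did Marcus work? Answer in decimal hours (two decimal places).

9.40 hours

The shift: 11:18 AM–8:52 PM = 9 h 34 min; less 10 min break → 9 h 24 min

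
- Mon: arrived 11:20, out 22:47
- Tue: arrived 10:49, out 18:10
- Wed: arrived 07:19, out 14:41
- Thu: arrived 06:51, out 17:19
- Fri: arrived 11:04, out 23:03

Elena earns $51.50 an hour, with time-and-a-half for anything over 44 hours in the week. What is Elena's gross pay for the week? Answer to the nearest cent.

Mon: 11:20–22:47 = 11 h 27 min
Tue: 10:49–18:10 = 7 h 21 min
Wed: 07:19–14:41 = 7 h 22 min
Thu: 06:51–17:19 = 10 h 28 min
Fri: 11:04–23:03 = 11 h 59 min
Total worked: 48 h 37 min = 2917 min.
Regular 44 h 0 min = 2640 min at $51.50/h; overtime 4 h 37 min = 277 min at $77.25/h.
Pay = (2640 × $51.50 + 277 × $77.25) ÷ 60 = $2622.64.

$2622.64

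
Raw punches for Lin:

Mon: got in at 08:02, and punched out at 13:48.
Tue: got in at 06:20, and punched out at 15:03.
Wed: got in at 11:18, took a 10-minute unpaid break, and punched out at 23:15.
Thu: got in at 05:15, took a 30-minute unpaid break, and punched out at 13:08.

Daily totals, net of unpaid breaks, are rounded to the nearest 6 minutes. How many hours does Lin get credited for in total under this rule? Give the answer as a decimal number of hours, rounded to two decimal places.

Mon: 08:02–13:48 = 5 h 46 min → rounds to 5 h 48 min
Tue: 06:20–15:03 = 8 h 43 min → rounds to 8 h 42 min
Wed: 11:18–23:15 = 11 h 57 min − 10 min = 11 h 47 min → rounds to 11 h 48 min
Thu: 05:15–13:08 = 7 h 53 min − 30 min = 7 h 23 min → rounds to 7 h 24 min
Total credited: 33 h 42 min.

33.70 hours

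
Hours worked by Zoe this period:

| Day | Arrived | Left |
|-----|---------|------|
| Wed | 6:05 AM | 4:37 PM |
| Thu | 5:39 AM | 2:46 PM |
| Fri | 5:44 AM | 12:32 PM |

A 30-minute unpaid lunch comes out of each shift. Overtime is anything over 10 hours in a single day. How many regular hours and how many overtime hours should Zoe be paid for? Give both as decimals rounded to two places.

Regular 24.92 hours, overtime 0.03 hours

Wed: 6:05 AM–4:37 PM = 10 h 32 min; less 30 min break → 10 h 2 min
Thu: 5:39 AM–2:46 PM = 9 h 7 min; less 30 min break → 8 h 37 min
Fri: 5:44 AM–12:32 PM = 6 h 48 min; less 30 min break → 6 h 18 min
Wed reg 10 h 0 min / OT 0 h 2 min; Thu reg 8 h 37 min / OT 0 h 0 min; Fri reg 6 h 18 min / OT 0 h 0 min.
Totals: regular 24 h 55 min, overtime 0 h 2 min.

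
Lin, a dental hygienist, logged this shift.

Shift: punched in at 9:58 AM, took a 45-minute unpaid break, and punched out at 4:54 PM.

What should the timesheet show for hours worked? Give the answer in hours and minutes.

6 h 11 min

Shift: 9:58 AM–4:54 PM = 6 h 56 min; less 45 min break → 6 h 11 min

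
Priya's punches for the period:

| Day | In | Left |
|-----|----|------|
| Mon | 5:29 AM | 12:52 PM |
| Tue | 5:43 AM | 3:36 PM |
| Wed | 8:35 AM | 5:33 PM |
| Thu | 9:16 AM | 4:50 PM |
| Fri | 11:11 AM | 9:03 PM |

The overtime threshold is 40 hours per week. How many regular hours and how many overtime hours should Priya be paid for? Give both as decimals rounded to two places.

Mon: 5:29 AM–12:52 PM = 7 h 23 min
Tue: 5:43 AM–3:36 PM = 9 h 53 min
Wed: 8:35 AM–5:33 PM = 8 h 58 min
Thu: 9:16 AM–4:50 PM = 7 h 34 min
Fri: 11:11 AM–9:03 PM = 9 h 52 min
Total worked: 43 h 40 min = 43.67 h.
Threshold 40 h → overtime 3 h 40 min, regular 40 h 0 min.

Regular 40.00 hours, overtime 3.67 hours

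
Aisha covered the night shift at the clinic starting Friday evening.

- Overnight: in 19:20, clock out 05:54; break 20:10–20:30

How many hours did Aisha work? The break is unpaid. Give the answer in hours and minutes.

10 h 14 min

Overnight: 19:20 → midnight = 4 h 40 min; midnight → 05:54 = 5 h 54 min; span 10 h 34 min; less 20 min break → 10 h 14 min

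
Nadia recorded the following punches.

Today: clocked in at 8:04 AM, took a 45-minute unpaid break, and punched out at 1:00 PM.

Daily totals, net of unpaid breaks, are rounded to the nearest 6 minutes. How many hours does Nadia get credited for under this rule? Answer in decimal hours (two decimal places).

Today: 8:04 AM–1:00 PM = 4 h 56 min − 45 min = 4 h 11 min → rounds to 4 h 12 min

4.20 hours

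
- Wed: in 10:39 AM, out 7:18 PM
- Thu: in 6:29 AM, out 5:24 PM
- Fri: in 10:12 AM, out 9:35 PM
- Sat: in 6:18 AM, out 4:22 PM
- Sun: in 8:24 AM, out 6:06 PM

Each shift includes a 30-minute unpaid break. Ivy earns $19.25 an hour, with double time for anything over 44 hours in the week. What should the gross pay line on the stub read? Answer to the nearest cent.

Wed: 10:39 AM–7:18 PM = 8 h 39 min; less 30 min break → 8 h 9 min
Thu: 6:29 AM–5:24 PM = 10 h 55 min; less 30 min break → 10 h 25 min
Fri: 10:12 AM–9:35 PM = 11 h 23 min; less 30 min break → 10 h 53 min
Sat: 6:18 AM–4:22 PM = 10 h 4 min; less 30 min break → 9 h 34 min
Sun: 8:24 AM–6:06 PM = 9 h 42 min; less 30 min break → 9 h 12 min
Total worked: 48 h 13 min = 2893 min.
Regular 44 h 0 min = 2640 min at $19.25/h; overtime 4 h 13 min = 253 min at $38.50/h.
Pay = (2640 × $19.25 + 253 × $38.50) ÷ 60 = $1009.34.

$1009.34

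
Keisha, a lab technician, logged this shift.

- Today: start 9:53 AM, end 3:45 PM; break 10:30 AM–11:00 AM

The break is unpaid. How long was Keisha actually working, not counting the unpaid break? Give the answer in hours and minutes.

5 h 22 min

Today: 9:53 AM–3:45 PM = 5 h 52 min; less 30 min break → 5 h 22 min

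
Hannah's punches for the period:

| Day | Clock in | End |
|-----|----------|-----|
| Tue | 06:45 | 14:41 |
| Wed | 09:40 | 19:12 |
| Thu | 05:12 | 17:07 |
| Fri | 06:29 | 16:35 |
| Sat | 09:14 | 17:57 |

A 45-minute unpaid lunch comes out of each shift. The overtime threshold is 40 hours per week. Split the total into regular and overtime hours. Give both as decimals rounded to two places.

Tue: 06:45–14:41 = 7 h 56 min; less 45 min break → 7 h 11 min
Wed: 09:40–19:12 = 9 h 32 min; less 45 min break → 8 h 47 min
Thu: 05:12–17:07 = 11 h 55 min; less 45 min break → 11 h 10 min
Fri: 06:29–16:35 = 10 h 6 min; less 45 min break → 9 h 21 min
Sat: 09:14–17:57 = 8 h 43 min; less 45 min break → 7 h 58 min
Total worked: 44 h 27 min = 44.45 h.
Threshold 40 h → overtime 4 h 27 min, regular 40 h 0 min.

Regular 40.00 hours, overtime 4.45 hours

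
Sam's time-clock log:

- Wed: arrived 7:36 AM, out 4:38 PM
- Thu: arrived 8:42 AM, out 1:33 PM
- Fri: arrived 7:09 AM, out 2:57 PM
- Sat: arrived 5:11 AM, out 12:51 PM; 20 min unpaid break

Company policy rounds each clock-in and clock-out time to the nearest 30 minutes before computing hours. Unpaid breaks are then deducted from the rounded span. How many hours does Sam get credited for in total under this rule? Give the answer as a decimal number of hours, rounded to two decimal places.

29.67 hours

Wed: in 7:36 AM→7:30 AM, out 4:38 PM→4:30 PM; 9 h 0 min
Thu: in 8:42 AM→8:30 AM, out 1:33 PM→1:30 PM; 5 h 0 min
Fri: in 7:09 AM→7:00 AM, out 2:57 PM→3:00 PM; 8 h 0 min
Sat: in 5:11 AM→5:00 AM, out 12:51 PM→1:00 PM; 8 h 0 min − 20 min = 7 h 40 min
Total credited: 29 h 40 min.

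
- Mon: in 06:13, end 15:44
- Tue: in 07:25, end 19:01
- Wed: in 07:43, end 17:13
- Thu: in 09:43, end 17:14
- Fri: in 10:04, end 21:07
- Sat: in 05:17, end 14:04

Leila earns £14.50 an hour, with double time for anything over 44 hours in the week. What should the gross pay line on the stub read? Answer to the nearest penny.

Mon: 06:13–15:44 = 9 h 31 min
Tue: 07:25–19:01 = 11 h 36 min
Wed: 07:43–17:13 = 9 h 30 min
Thu: 09:43–17:14 = 7 h 31 min
Fri: 10:04–21:07 = 11 h 3 min
Sat: 05:17–14:04 = 8 h 47 min
Total worked: 57 h 58 min = 3478 min.
Regular 44 h 0 min = 2640 min at £14.50/h; overtime 13 h 58 min = 838 min at £29.00/h.
Pay = (2640 × £14.50 + 838 × £29.00) ÷ 60 = £1043.03.

£1043.03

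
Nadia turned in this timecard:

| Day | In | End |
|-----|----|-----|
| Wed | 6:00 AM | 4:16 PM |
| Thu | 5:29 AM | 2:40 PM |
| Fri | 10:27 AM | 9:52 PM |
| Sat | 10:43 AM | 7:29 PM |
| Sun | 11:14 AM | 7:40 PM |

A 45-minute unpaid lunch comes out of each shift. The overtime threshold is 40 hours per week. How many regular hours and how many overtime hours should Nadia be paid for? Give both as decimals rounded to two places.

Regular 40.00 hours, overtime 4.32 hours

Wed: 6:00 AM–4:16 PM = 10 h 16 min; less 45 min break → 9 h 31 min
Thu: 5:29 AM–2:40 PM = 9 h 11 min; less 45 min break → 8 h 26 min
Fri: 10:27 AM–9:52 PM = 11 h 25 min; less 45 min break → 10 h 40 min
Sat: 10:43 AM–7:29 PM = 8 h 46 min; less 45 min break → 8 h 1 min
Sun: 11:14 AM–7:40 PM = 8 h 26 min; less 45 min break → 7 h 41 min
Total worked: 44 h 19 min = 44.32 h.
Threshold 40 h → overtime 4 h 19 min, regular 40 h 0 min.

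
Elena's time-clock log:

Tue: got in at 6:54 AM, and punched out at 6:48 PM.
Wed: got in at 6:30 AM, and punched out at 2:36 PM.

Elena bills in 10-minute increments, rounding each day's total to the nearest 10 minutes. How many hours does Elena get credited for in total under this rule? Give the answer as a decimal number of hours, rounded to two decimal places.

20.00 hours

Tue: 6:54 AM–6:48 PM = 11 h 54 min → rounds to 11 h 50 min
Wed: 6:30 AM–2:36 PM = 8 h 6 min → rounds to 8 h 10 min
Total credited: 20 h 0 min.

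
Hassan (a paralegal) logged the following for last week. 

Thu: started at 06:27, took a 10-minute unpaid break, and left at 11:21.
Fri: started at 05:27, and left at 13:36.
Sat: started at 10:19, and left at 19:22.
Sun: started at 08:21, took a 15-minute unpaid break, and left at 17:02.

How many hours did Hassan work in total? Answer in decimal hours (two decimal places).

30.37 hours

Thu: 06:27–11:21 = 4 h 54 min; less 10 min break → 4 h 44 min
Fri: 05:27–13:36 = 8 h 9 min
Sat: 10:19–19:22 = 9 h 3 min
Sun: 08:21–17:02 = 8 h 41 min; less 15 min break → 8 h 26 min
Total: 4 h 44 min + 8 h 9 min + 9 h 3 min + 8 h 26 min = 30 h 22 min.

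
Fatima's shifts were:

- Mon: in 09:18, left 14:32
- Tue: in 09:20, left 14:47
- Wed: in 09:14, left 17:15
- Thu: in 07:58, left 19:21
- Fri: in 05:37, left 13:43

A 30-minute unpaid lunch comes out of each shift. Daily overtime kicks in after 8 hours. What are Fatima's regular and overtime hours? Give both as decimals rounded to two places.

Regular 32.80 hours, overtime 2.88 hours

Mon: 09:18–14:32 = 5 h 14 min; less 30 min break → 4 h 44 min
Tue: 09:20–14:47 = 5 h 27 min; less 30 min break → 4 h 57 min
Wed: 09:14–17:15 = 8 h 1 min; less 30 min break → 7 h 31 min
Thu: 07:58–19:21 = 11 h 23 min; less 30 min break → 10 h 53 min
Fri: 05:37–13:43 = 8 h 6 min; less 30 min break → 7 h 36 min
Mon reg 4 h 44 min / OT 0 h 0 min; Tue reg 4 h 57 min / OT 0 h 0 min; Wed reg 7 h 31 min / OT 0 h 0 min; Thu reg 8 h 0 min / OT 2 h 53 min; Fri reg 7 h 36 min / OT 0 h 0 min.
Totals: regular 32 h 48 min, overtime 2 h 53 min.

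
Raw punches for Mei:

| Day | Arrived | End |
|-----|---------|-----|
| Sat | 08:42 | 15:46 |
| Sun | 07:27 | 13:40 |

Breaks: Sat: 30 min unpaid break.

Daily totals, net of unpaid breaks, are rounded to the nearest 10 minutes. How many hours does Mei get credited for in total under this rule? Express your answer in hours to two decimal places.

12.67 hours

Sat: 08:42–15:46 = 7 h 4 min − 30 min = 6 h 34 min → rounds to 6 h 30 min
Sun: 07:27–13:40 = 6 h 13 min → rounds to 6 h 10 min
Total credited: 12 h 40 min.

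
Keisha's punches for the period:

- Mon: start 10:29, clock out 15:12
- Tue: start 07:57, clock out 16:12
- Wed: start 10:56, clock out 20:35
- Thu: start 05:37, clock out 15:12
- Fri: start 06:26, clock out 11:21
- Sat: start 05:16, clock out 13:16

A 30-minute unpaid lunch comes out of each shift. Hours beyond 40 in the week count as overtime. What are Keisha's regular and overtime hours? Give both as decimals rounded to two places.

Regular 40.00 hours, overtime 2.12 hours

Mon: 10:29–15:12 = 4 h 43 min; less 30 min break → 4 h 13 min
Tue: 07:57–16:12 = 8 h 15 min; less 30 min break → 7 h 45 min
Wed: 10:56–20:35 = 9 h 39 min; less 30 min break → 9 h 9 min
Thu: 05:37–15:12 = 9 h 35 min; less 30 min break → 9 h 5 min
Fri: 06:26–11:21 = 4 h 55 min; less 30 min break → 4 h 25 min
Sat: 05:16–13:16 = 8 h 0 min; less 30 min break → 7 h 30 min
Total worked: 42 h 7 min = 42.12 h.
Threshold 40 h → overtime 2 h 7 min, regular 40 h 0 min.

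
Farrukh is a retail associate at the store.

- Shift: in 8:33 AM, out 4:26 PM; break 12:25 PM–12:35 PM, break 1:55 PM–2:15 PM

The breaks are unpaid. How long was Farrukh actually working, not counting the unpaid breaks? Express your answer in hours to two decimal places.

Shift: 8:33 AM–4:26 PM = 7 h 53 min; less 30 min break → 7 h 23 min

7.38 hours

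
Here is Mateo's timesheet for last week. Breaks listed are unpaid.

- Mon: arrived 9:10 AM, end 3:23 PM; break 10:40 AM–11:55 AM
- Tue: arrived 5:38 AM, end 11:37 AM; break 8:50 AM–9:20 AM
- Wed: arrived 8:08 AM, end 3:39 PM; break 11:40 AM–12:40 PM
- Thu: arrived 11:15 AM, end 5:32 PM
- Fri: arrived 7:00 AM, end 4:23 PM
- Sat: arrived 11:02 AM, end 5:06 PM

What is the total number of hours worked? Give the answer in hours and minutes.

Mon: 9:10 AM–3:23 PM = 6 h 13 min; less 75 min break → 4 h 58 min
Tue: 5:38 AM–11:37 AM = 5 h 59 min; less 30 min break → 5 h 29 min
Wed: 8:08 AM–3:39 PM = 7 h 31 min; less 60 min break → 6 h 31 min
Thu: 11:15 AM–5:32 PM = 6 h 17 min
Fri: 7:00 AM–4:23 PM = 9 h 23 min
Sat: 11:02 AM–5:06 PM = 6 h 4 min
Total: 4 h 58 min + 5 h 29 min + 6 h 31 min + 6 h 17 min + 9 h 23 min + 6 h 4 min = 38 h 42 min.

38 h 42 min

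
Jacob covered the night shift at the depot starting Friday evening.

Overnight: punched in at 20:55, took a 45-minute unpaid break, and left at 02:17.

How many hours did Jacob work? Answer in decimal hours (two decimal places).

4.62 hours

Overnight: 20:55 → midnight = 3 h 5 min; midnight → 02:17 = 2 h 17 min; span 5 h 22 min; less 45 min break → 4 h 37 min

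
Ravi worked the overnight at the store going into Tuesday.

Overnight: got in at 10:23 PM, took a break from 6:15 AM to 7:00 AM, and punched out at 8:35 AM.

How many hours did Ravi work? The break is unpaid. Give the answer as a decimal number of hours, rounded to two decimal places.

9.45 hours

Overnight: 10:23 PM → midnight = 1 h 37 min; midnight → 8:35 AM = 8 h 35 min; span 10 h 12 min; less 45 min break → 9 h 27 min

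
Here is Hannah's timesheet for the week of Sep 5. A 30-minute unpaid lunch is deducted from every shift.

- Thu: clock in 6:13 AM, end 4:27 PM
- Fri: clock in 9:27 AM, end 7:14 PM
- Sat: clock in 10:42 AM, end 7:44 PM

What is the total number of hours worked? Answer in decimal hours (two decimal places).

27.55 hours

Thu: 6:13 AM–4:27 PM = 10 h 14 min; less 30 min break → 9 h 44 min
Fri: 9:27 AM–7:14 PM = 9 h 47 min; less 30 min break → 9 h 17 min
Sat: 10:42 AM–7:44 PM = 9 h 2 min; less 30 min break → 8 h 32 min
Total: 9 h 44 min + 9 h 17 min + 8 h 32 min = 27 h 33 min.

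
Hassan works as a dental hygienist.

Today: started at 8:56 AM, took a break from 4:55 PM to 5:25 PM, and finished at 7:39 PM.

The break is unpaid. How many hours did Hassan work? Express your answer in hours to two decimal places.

Today: 8:56 AM–7:39 PM = 10 h 43 min; less 30 min break → 10 h 13 min

10.22 hours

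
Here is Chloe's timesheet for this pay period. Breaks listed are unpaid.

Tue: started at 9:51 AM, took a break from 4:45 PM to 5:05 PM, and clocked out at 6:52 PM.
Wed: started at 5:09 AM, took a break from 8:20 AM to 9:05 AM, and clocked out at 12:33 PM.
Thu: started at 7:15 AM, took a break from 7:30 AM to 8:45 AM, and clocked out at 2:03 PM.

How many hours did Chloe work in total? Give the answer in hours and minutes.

20 h 53 min

Tue: 9:51 AM–6:52 PM = 9 h 1 min; less 20 min break → 8 h 41 min
Wed: 5:09 AM–12:33 PM = 7 h 24 min; less 45 min break → 6 h 39 min
Thu: 7:15 AM–2:03 PM = 6 h 48 min; less 75 min break → 5 h 33 min
Total: 8 h 41 min + 6 h 39 min + 5 h 33 min = 20 h 53 min.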